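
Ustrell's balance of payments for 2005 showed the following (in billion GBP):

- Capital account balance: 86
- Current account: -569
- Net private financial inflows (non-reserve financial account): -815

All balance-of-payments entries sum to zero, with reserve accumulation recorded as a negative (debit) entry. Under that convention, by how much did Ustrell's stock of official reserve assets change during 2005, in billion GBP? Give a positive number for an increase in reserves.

Official reserve transactions balance = -((-569) + 86 + (-815)) = 1298
An accumulation of reserves is recorded as a debit (negative entry), so the change in the stock of reserves is the negative of that balance.
Change in official reserves = -(1298) = -1298

-1298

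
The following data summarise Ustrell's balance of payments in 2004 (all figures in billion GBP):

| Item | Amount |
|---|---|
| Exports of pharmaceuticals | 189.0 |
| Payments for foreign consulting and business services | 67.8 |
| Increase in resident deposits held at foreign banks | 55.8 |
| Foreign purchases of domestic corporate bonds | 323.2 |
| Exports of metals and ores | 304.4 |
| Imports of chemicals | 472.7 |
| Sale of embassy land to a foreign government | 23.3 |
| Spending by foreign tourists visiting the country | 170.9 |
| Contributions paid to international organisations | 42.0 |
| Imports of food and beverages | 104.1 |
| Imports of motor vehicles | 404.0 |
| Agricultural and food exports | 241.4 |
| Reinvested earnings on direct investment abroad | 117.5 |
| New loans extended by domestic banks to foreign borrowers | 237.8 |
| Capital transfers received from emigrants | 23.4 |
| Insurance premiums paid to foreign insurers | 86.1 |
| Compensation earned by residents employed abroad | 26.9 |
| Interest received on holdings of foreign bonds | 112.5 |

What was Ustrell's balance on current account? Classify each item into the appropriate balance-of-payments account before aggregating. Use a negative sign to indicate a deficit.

Goods: -104.1 - 404.0 + 304.4 + 189.0 - 472.7 + 241.4 = -246.0
Services: 170.9 - 67.8 - 86.1 = 17.0
Primary income: 112.5 + 26.9 + 117.5 = 256.9
Secondary income: -42.0
Current account = (-246.0) + 17.0 + 256.9 + (-42.0) = -14.1
(Excluded from the current account — financial account: increase in resident deposits held at foreign banks 55.8, foreign purchases of domestic corporate bonds 323.2, new loans extended by domestic banks to foreign borrowers 237.8; capital account: sale of embassy land to a foreign government 23.3, capital transfers received from emigrants 23.4.)

-14.1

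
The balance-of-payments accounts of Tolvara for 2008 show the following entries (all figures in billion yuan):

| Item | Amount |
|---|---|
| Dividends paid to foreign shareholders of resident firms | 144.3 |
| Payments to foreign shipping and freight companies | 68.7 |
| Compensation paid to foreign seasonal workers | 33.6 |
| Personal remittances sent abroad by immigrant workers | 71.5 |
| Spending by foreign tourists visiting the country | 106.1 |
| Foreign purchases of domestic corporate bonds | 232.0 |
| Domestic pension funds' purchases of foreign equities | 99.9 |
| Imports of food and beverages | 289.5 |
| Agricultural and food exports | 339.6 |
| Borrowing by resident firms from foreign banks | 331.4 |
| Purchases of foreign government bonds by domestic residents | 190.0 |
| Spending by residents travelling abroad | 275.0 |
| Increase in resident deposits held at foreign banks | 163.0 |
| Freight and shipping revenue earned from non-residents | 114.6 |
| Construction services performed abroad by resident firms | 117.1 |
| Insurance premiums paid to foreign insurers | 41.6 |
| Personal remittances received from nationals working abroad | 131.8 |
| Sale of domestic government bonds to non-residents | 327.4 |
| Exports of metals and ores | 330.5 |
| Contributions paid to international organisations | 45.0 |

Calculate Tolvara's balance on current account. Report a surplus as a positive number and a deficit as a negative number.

170.5

Goods: 339.6 - 289.5 + 330.5 = 380.6
Services: 106.1 - 68.7 + 117.1 - 41.6 + 114.6 - 275.0 = -47.5
Primary income: -144.3 - 33.6 = -177.9
Secondary income: 131.8 - 45.0 - 71.5 = 15.3
Current account = 380.6 + (-47.5) + (-177.9) + 15.3 = 170.5
(Excluded from the current account — financial account: foreign purchases of domestic corporate bonds 232.0, domestic pension funds' purchases of foreign equities 99.9, borrowing by resident firms from foreign banks 331.4, purchases of foreign government bonds by domestic residents 190.0, increase in resident deposits held at foreign banks 163.0, sale of domestic government bonds to non-residents 327.4.)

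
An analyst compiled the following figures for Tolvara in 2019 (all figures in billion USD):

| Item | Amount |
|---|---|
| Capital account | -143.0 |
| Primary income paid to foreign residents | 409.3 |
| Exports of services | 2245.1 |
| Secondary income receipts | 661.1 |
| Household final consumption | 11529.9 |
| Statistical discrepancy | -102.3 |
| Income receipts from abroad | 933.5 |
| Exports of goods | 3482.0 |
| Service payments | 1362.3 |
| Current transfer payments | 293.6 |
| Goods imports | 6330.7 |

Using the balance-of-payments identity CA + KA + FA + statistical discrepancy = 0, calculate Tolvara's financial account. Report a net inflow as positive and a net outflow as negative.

Goods balance = 3482.0 - 6330.7 = -2848.7
Services balance = 2245.1 - 1362.3 = 882.8
Trade balance (goods + services) = -2848.7 + 882.8 = -1965.9
Net primary income = 933.5 - 409.3 = 524.2
Net secondary income = 661.1 - 293.6 = 367.5
Current account = -1965.9 + 524.2 + 367.5 = -1074.2
Financial account = -(-1074.2 + (-143.0) + (-102.3)) = 1319.5

1319.5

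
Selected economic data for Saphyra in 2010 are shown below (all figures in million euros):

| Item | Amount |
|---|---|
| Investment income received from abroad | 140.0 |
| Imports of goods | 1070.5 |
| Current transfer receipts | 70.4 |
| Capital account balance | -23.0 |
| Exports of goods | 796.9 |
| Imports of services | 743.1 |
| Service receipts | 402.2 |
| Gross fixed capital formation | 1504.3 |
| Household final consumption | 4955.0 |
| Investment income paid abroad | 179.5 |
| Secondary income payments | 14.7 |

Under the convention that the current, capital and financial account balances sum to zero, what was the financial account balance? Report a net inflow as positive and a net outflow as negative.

Goods balance = 796.9 - 1070.5 = -273.6
Services balance = 402.2 - 743.1 = -340.9
Trade balance (goods + services) = -273.6 + (-340.9) = -614.5
Net primary income = 140.0 - 179.5 = -39.5
Net secondary income = 70.4 - 14.7 = 55.7
Current account = -614.5 + (-39.5) + 55.7 = -598.3
Financial account = -(-598.3 + (-23.0)) = 621.3

621.3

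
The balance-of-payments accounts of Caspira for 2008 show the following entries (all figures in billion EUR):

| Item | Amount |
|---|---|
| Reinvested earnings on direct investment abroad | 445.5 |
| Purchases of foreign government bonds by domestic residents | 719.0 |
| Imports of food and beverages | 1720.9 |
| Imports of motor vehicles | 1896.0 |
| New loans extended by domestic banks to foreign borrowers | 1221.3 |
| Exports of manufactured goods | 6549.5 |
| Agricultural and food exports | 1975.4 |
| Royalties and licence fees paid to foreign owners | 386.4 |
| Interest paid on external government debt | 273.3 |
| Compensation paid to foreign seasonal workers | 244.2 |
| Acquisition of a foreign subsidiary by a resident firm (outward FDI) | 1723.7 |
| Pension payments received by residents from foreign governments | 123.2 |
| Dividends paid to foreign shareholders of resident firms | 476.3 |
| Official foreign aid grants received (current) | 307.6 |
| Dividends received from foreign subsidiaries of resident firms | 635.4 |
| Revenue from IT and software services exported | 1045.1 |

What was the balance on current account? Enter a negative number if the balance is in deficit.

6084.6

Goods: -1896.0 + 1975.4 - 1720.9 + 6549.5 = 4908.0
Services: -386.4 + 1045.1 = 658.7
Primary income: -476.3 - 244.2 + 445.5 - 273.3 + 635.4 = 87.1
Secondary income: 123.2 + 307.6 = 430.8
Current account = 4908.0 + 658.7 + 87.1 + 430.8 = 6084.6
(Excluded from the current account — financial account: purchases of foreign government bonds by domestic residents 719.0, new loans extended by domestic banks to foreign borrowers 1221.3, acquisition of a foreign subsidiary by a resident firm (outward FDI) 1723.7.)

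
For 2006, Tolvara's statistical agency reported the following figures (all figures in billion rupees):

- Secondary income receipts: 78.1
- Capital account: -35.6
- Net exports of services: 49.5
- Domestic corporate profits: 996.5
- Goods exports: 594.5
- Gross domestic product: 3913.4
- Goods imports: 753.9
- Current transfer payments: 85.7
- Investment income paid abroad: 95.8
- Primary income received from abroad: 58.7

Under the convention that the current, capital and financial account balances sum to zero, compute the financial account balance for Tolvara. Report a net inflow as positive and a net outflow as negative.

Goods balance = 594.5 - 753.9 = -159.4
Services balance = 49.5
Trade balance (goods + services) = -159.4 + 49.5 = -109.9
Net primary income = 58.7 - 95.8 = -37.1
Net secondary income = 78.1 - 85.7 = -7.6
Current account = -109.9 + (-37.1) + (-7.6) = -154.6
Financial account = -(-154.6 + (-35.6)) = 190.2

190.2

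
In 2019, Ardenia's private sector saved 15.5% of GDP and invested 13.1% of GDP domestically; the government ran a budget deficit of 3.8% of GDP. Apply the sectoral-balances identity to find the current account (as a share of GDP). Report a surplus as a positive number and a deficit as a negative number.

-1.4

By the sectoral-balances identity, CA = (S_private - I) + (T - G).
Private balance = 15.5 - 13.1 = 2.4
Government balance (T - G) = -3.8
CA = 2.4 + (-3.8) = -1.4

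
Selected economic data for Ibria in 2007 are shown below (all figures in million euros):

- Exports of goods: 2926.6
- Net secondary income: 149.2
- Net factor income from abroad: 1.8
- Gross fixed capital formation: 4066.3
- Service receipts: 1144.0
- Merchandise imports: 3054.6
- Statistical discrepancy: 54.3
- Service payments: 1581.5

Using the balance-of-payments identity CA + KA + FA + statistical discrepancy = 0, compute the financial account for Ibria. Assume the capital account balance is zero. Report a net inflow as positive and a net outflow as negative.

Goods balance = 2926.6 - 3054.6 = -128.0
Services balance = 1144.0 - 1581.5 = -437.5
Trade balance (goods + services) = -128.0 + (-437.5) = -565.5
Net primary income = 1.8
Net secondary income = 149.2
Current account = -565.5 + 1.8 + 149.2 = -414.5
Financial account = -(-414.5 + 54.3) = 360.2

360.2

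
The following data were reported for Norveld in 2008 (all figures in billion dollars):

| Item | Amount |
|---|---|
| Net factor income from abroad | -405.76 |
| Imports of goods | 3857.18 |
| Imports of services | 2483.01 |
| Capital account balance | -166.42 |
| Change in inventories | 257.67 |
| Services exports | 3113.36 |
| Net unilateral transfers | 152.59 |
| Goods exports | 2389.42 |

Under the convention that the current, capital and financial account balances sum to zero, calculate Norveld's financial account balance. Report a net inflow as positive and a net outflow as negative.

Goods balance = 2389.42 - 3857.18 = -1467.76
Services balance = 3113.36 - 2483.01 = 630.35
Trade balance (goods + services) = -1467.76 + 630.35 = -837.41
Net primary income = -405.76
Net secondary income = 152.59
Current account = -837.41 + (-405.76) + 152.59 = -1090.58
Financial account = -(-1090.58 + (-166.42)) = 1257.00

1257.00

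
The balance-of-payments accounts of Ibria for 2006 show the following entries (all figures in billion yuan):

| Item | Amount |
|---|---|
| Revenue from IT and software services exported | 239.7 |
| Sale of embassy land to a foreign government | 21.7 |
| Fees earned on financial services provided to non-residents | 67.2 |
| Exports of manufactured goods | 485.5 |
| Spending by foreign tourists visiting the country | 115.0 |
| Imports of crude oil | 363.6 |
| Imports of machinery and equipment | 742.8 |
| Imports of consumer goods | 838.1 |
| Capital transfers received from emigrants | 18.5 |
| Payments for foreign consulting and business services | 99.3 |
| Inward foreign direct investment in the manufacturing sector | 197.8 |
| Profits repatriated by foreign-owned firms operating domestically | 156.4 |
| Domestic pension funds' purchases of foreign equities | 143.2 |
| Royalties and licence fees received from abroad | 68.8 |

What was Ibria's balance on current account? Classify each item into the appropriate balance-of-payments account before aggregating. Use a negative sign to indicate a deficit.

Goods: -363.6 - 838.1 + 485.5 - 742.8 = -1459.0
Services: -99.3 + 115.0 + 67.2 + 239.7 + 68.8 = 391.4
Primary income: -156.4
Current account = (-1459.0) + 391.4 + (-156.4) = -1224.0
(Excluded from the current account — capital account: sale of embassy land to a foreign government 21.7, capital transfers received from emigrants 18.5; financial account: inward foreign direct investment in the manufacturing sector 197.8, domestic pension funds' purchases of foreign equities 143.2.)

-1224.0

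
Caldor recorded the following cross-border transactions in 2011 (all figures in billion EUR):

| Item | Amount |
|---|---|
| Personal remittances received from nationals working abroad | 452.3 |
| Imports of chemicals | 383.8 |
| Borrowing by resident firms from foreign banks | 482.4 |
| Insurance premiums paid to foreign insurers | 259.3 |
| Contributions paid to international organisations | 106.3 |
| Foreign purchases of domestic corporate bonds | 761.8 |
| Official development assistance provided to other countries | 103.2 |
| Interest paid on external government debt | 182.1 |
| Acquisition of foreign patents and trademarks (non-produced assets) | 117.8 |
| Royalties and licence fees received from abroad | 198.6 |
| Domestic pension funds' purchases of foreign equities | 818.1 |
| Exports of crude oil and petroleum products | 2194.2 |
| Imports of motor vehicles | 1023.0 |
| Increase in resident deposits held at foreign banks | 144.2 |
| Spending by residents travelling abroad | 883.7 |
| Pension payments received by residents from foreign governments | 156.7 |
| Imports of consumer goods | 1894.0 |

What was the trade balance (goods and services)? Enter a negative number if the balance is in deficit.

-2051.0

Goods: -1023.0 + 2194.2 - 1894.0 - 383.8 = -1106.6
Services: -883.7 - 259.3 + 198.6 = -944.4
Trade balance = -1106.6 + (-944.4) = -2051.0
(Excluded from the trade balance — secondary income: personal remittances received from nationals working abroad 452.3, contributions paid to international organisations 106.3, official development assistance provided to other countries 103.2, pension payments received by residents from foreign governments 156.7; financial account: borrowing by resident firms from foreign banks 482.4, foreign purchases of domestic corporate bonds 761.8, domestic pension funds' purchases of foreign equities 818.1, increase in resident deposits held at foreign banks 144.2; primary income: interest paid on external government debt 182.1; capital account: acquisition of foreign patents and trademarks (non-produced assets) 117.8.)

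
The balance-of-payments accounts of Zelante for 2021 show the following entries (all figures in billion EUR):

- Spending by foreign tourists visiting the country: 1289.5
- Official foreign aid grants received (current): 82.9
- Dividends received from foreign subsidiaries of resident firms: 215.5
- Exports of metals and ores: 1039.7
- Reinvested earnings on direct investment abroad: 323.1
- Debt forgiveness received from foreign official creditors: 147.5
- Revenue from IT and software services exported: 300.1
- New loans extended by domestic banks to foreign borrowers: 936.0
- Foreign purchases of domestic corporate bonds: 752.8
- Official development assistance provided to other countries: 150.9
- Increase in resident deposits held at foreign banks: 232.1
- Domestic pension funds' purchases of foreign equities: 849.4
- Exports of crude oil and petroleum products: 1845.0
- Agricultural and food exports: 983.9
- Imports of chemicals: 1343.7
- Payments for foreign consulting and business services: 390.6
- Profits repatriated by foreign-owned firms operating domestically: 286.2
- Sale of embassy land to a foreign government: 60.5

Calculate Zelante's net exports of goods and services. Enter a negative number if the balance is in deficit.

Goods: 1039.7 + 1845.0 - 1343.7 + 983.9 = 2524.9
Services: 1289.5 + 300.1 - 390.6 = 1199.0
Trade balance = 2524.9 + 1199.0 = 3723.9
(Excluded from the trade balance — secondary income: official foreign aid grants received (current) 82.9, official development assistance provided to other countries 150.9; primary income: dividends received from foreign subsidiaries of resident firms 215.5, reinvested earnings on direct investment abroad 323.1, profits repatriated by foreign-owned firms operating domestically 286.2; capital account: debt forgiveness received from foreign official creditors 147.5, sale of embassy land to a foreign government 60.5; financial account: new loans extended by domestic banks to foreign borrowers 936.0, foreign purchases of domestic corporate bonds 752.8, increase in resident deposits held at foreign banks 232.1, domestic pension funds' purchases of foreign equities 849.4.)

3723.9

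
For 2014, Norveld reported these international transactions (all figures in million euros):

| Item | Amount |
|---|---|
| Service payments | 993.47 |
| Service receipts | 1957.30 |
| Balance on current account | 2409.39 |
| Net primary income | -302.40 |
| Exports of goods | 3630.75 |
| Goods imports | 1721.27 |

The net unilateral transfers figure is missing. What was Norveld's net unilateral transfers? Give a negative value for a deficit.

Current account = goods balance + services balance + net primary income + net secondary income
Sum of the known components = 2570.91
Net unilateral transfers = CA - (known components) = 2409.39 - 2570.91 = -161.52

-161.52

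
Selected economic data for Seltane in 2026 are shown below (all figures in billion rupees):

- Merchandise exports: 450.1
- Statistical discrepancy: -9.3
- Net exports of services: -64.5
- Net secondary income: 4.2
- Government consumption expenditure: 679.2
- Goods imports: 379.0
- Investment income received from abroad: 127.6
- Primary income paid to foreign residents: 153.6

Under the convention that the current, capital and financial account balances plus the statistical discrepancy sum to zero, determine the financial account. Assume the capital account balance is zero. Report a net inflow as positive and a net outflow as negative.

Goods balance = 450.1 - 379.0 = 71.1
Services balance = -64.5
Trade balance (goods + services) = 71.1 + (-64.5) = 6.6
Net primary income = 127.6 - 153.6 = -26.0
Net secondary income = 4.2
Current account = 6.6 + (-26.0) + 4.2 = -15.2
Financial account = -(-15.2 + (-9.3)) = 24.5

24.5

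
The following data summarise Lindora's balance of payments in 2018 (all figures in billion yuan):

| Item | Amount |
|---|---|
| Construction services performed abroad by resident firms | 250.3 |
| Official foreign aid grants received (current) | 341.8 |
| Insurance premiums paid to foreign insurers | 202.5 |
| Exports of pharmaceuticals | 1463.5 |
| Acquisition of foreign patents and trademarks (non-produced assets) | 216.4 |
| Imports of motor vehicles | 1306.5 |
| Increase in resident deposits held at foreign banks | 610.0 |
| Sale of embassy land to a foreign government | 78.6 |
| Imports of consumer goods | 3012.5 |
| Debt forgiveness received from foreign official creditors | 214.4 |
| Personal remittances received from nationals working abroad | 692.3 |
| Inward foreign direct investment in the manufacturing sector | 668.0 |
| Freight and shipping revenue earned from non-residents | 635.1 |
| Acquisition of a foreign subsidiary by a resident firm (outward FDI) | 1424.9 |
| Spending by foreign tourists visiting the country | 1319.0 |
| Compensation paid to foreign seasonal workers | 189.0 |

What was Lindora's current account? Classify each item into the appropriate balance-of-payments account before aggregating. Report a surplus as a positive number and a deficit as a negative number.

Goods: -3012.5 + 1463.5 - 1306.5 = -2855.5
Services: 1319.0 + 635.1 - 202.5 + 250.3 = 2001.9
Primary income: -189.0
Secondary income: 692.3 + 341.8 = 1034.1
Current account = (-2855.5) + 2001.9 + (-189.0) + 1034.1 = -8.5
(Excluded from the current account — capital account: acquisition of foreign patents and trademarks (non-produced assets) 216.4, sale of embassy land to a foreign government 78.6, debt forgiveness received from foreign official creditors 214.4; financial account: increase in resident deposits held at foreign banks 610.0, inward foreign direct investment in the manufacturing sector 668.0, acquisition of a foreign subsidiary by a resident firm (outward FDI) 1424.9.)

-8.5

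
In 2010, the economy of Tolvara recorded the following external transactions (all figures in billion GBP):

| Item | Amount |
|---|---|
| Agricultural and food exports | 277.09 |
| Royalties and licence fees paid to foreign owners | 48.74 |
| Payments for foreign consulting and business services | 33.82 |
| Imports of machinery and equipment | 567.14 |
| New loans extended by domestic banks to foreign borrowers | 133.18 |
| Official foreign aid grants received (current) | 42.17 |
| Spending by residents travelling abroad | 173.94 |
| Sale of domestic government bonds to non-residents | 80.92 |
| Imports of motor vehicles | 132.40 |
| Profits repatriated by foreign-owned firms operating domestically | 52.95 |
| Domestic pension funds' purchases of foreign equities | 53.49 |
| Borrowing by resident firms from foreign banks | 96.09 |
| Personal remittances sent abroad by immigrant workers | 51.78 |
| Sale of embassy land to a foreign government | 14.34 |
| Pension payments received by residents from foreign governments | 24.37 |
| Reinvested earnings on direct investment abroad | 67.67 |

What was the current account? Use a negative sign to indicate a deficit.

-649.47

Goods: 277.09 - 567.14 - 132.40 = -422.45
Services: -173.94 - 33.82 - 48.74 = -256.50
Primary income: -52.95 + 67.67 = 14.72
Secondary income: 24.37 - 51.78 + 42.17 = 14.76
Current account = (-422.45) + (-256.50) + 14.72 + 14.76 = -649.47
(Excluded from the current account — financial account: new loans extended by domestic banks to foreign borrowers 133.18, sale of domestic government bonds to non-residents 80.92, domestic pension funds' purchases of foreign equities 53.49, borrowing by resident firms from foreign banks 96.09; capital account: sale of embassy land to a foreign government 14.34.)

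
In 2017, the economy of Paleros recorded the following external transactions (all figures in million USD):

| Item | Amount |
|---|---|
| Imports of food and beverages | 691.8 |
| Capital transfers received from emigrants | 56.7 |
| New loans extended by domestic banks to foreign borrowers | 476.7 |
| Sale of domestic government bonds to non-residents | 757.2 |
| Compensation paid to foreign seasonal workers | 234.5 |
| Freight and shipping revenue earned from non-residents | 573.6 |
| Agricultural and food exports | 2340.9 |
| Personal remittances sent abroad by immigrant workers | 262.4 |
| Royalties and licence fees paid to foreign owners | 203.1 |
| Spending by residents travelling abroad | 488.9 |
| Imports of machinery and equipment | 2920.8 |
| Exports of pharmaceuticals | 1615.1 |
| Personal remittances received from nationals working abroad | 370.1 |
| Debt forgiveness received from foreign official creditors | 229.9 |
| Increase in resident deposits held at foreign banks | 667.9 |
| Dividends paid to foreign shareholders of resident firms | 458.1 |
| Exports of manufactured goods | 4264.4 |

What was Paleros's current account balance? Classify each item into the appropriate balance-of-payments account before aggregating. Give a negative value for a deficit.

3904.5

Goods: 1615.1 + 4264.4 - 691.8 - 2920.8 + 2340.9 = 4607.8
Services: -203.1 + 573.6 - 488.9 = -118.4
Primary income: -234.5 - 458.1 = -692.6
Secondary income: -262.4 + 370.1 = 107.7
Current account = 4607.8 + (-118.4) + (-692.6) + 107.7 = 3904.5
(Excluded from the current account — capital account: capital transfers received from emigrants 56.7, debt forgiveness received from foreign official creditors 229.9; financial account: new loans extended by domestic banks to foreign borrowers 476.7, sale of domestic government bonds to non-residents 757.2, increase in resident deposits held at foreign banks 667.9.)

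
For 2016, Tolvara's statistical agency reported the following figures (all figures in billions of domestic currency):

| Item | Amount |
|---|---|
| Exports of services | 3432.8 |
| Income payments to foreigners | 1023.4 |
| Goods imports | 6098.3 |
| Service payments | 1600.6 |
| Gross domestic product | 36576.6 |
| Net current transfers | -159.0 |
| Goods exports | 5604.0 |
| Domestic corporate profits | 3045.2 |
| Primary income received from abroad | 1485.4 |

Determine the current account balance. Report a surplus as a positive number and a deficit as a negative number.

Goods balance = 5604.0 - 6098.3 = -494.3
Services balance = 3432.8 - 1600.6 = 1832.2
Trade balance (goods + services) = -494.3 + 1832.2 = 1337.9
Net primary income = 1485.4 - 1023.4 = 462.0
Net secondary income = -159.0
Current account = 1337.9 + 462.0 + (-159.0) = 1640.9

1640.9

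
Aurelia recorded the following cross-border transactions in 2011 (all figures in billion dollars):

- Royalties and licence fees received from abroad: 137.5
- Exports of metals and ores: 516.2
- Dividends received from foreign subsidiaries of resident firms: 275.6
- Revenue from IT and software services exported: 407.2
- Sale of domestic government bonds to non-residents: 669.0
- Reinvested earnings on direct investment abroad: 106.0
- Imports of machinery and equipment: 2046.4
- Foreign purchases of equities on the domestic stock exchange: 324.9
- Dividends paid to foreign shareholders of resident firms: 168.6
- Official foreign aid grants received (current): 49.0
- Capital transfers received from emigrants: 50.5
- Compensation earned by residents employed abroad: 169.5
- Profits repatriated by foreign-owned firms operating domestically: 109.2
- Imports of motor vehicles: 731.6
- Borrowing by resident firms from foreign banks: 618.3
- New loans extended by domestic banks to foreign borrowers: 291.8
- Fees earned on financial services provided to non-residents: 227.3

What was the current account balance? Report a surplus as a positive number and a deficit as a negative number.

-1167.5

Goods: 516.2 - 731.6 - 2046.4 = -2261.8
Services: 227.3 + 407.2 + 137.5 = 772.0
Primary income: -168.6 - 109.2 + 169.5 + 106.0 + 275.6 = 273.3
Secondary income: 49.0
Current account = (-2261.8) + 772.0 + 273.3 + 49.0 = -1167.5
(Excluded from the current account — financial account: sale of domestic government bonds to non-residents 669.0, foreign purchases of equities on the domestic stock exchange 324.9, borrowing by resident firms from foreign banks 618.3, new loans extended by domestic banks to foreign borrowers 291.8; capital account: capital transfers received from emigrants 50.5.)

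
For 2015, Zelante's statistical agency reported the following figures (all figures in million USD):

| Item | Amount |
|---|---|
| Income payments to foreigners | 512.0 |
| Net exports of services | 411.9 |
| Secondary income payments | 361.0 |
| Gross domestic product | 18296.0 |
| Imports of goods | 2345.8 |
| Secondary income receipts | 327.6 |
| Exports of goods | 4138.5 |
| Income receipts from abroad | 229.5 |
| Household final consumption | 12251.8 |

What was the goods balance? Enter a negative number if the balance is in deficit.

1792.7

Goods balance = 4138.5 - 2345.8 = 1792.7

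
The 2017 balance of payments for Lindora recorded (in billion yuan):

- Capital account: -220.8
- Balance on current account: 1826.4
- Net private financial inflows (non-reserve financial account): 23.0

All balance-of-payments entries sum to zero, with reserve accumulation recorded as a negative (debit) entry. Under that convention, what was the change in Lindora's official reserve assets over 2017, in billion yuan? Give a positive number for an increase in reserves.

Official reserve transactions balance = -(1826.4 + (-220.8) + 23.0) = -1628.6
An accumulation of reserves is recorded as a debit (negative entry), so the change in the stock of reserves is the negative of that balance.
Change in official reserves = -(-1628.6) = 1628.6

1628.6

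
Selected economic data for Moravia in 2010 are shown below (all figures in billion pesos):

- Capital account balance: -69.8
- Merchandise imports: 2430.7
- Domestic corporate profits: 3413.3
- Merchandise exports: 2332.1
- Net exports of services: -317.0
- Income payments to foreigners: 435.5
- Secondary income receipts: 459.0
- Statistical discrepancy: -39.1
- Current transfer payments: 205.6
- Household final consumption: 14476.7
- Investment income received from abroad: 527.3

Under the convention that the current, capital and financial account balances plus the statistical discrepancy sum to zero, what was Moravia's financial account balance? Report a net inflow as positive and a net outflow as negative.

179.3

Goods balance = 2332.1 - 2430.7 = -98.6
Services balance = -317.0
Trade balance (goods + services) = -98.6 + (-317.0) = -415.6
Net primary income = 527.3 - 435.5 = 91.8
Net secondary income = 459.0 - 205.6 = 253.4
Current account = -415.6 + 91.8 + 253.4 = -70.4
Financial account = -(-70.4 + (-69.8) + (-39.1)) = 179.3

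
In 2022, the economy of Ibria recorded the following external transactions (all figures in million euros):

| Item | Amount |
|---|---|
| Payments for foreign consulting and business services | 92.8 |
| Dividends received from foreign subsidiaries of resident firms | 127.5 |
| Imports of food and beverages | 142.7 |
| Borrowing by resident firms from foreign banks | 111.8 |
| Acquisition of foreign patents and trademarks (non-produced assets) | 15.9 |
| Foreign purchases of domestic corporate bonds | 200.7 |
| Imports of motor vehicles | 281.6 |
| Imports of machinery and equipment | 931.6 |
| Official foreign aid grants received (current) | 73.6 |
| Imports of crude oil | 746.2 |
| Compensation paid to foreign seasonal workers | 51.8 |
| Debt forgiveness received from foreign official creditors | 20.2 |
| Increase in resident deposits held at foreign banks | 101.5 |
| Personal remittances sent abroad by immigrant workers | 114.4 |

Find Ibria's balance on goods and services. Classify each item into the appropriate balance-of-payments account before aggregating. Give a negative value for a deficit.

-2194.9

Goods: -281.6 - 931.6 - 746.2 - 142.7 = -2102.1
Services: -92.8
Trade balance = -2102.1 + (-92.8) = -2194.9
(Excluded from the trade balance — primary income: dividends received from foreign subsidiaries of resident firms 127.5, compensation paid to foreign seasonal workers 51.8; financial account: borrowing by resident firms from foreign banks 111.8, foreign purchases of domestic corporate bonds 200.7, increase in resident deposits held at foreign banks 101.5; capital account: acquisition of foreign patents and trademarks (non-produced assets) 15.9, debt forgiveness received from foreign official creditors 20.2; secondary income: official foreign aid grants received (current) 73.6, personal remittances sent abroad by immigrant workers 114.4.)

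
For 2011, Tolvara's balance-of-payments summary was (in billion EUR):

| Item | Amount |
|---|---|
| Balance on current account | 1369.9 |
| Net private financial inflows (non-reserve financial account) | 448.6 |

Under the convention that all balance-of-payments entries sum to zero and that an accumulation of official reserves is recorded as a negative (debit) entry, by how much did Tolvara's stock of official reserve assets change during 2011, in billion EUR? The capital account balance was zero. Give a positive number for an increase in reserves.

Official reserve transactions balance = -(1369.9 + 448.6) = -1818.5
An accumulation of reserves is recorded as a debit (negative entry), so the change in the stock of reserves is the negative of that balance.
Change in official reserves = -(-1818.5) = 1818.5

1818.5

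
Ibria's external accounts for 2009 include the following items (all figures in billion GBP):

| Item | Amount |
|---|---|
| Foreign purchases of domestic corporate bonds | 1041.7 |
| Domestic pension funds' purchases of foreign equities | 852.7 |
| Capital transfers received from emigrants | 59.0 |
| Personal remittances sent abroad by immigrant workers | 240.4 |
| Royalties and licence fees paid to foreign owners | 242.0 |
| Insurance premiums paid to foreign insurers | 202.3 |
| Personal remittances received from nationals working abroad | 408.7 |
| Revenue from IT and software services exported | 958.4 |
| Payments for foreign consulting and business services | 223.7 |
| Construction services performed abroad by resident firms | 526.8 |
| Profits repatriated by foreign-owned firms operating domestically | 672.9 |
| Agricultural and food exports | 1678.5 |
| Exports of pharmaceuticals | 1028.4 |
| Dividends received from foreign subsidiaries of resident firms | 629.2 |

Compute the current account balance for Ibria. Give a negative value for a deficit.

Goods: 1028.4 + 1678.5 = 2706.9
Services: -202.3 - 223.7 + 958.4 + 526.8 - 242.0 = 817.2
Primary income: 629.2 - 672.9 = -43.7
Secondary income: 408.7 - 240.4 = 168.3
Current account = 2706.9 + 817.2 + (-43.7) + 168.3 = 3648.7
(Excluded from the current account — financial account: foreign purchases of domestic corporate bonds 1041.7, domestic pension funds' purchases of foreign equities 852.7; capital account: capital transfers received from emigrants 59.0.)

3648.7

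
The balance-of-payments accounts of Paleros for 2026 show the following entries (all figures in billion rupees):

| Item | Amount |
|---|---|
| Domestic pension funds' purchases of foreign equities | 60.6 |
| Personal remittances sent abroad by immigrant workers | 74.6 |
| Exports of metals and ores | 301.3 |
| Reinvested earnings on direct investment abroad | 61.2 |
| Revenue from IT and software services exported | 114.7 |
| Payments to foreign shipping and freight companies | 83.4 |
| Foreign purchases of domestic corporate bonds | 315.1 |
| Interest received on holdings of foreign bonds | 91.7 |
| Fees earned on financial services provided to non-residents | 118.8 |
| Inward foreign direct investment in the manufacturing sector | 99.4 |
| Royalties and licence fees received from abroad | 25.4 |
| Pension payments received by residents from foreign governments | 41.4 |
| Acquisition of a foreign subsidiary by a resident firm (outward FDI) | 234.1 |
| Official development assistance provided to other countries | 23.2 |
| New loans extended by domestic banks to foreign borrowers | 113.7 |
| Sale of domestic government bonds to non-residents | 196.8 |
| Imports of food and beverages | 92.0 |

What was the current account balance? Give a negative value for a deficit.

Goods: 301.3 - 92.0 = 209.3
Services: 114.7 + 25.4 + 118.8 - 83.4 = 175.5
Primary income: 91.7 + 61.2 = 152.9
Secondary income: 41.4 - 74.6 - 23.2 = -56.4
Current account = 209.3 + 175.5 + 152.9 + (-56.4) = 481.3
(Excluded from the current account — financial account: domestic pension funds' purchases of foreign equities 60.6, foreign purchases of domestic corporate bonds 315.1, inward foreign direct investment in the manufacturing sector 99.4, acquisition of a foreign subsidiary by a resident firm (outward FDI) 234.1, new loans extended by domestic banks to foreign borrowers 113.7, sale of domestic government bonds to non-residents 196.8.)

481.3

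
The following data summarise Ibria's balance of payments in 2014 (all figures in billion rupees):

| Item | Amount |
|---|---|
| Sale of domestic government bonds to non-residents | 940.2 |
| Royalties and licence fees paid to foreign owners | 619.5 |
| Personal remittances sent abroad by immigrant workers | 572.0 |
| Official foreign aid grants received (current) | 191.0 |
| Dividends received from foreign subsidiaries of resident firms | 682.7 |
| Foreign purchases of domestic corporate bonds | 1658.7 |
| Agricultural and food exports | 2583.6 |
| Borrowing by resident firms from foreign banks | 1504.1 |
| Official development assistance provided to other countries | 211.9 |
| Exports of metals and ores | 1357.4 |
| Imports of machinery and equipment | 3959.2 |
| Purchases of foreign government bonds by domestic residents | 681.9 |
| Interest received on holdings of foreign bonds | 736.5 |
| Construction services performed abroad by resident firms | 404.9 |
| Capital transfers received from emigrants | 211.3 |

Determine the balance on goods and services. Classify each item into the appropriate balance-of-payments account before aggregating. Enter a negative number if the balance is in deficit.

-232.8

Goods: 1357.4 - 3959.2 + 2583.6 = -18.2
Services: -619.5 + 404.9 = -214.6
Trade balance = -18.2 + (-214.6) = -232.8
(Excluded from the trade balance — financial account: sale of domestic government bonds to non-residents 940.2, foreign purchases of domestic corporate bonds 1658.7, borrowing by resident firms from foreign banks 1504.1, purchases of foreign government bonds by domestic residents 681.9; secondary income: personal remittances sent abroad by immigrant workers 572.0, official foreign aid grants received (current) 191.0, official development assistance provided to other countries 211.9; primary income: dividends received from foreign subsidiaries of resident firms 682.7, interest received on holdings of foreign bonds 736.5; capital account: capital transfers received from emigrants 211.3.)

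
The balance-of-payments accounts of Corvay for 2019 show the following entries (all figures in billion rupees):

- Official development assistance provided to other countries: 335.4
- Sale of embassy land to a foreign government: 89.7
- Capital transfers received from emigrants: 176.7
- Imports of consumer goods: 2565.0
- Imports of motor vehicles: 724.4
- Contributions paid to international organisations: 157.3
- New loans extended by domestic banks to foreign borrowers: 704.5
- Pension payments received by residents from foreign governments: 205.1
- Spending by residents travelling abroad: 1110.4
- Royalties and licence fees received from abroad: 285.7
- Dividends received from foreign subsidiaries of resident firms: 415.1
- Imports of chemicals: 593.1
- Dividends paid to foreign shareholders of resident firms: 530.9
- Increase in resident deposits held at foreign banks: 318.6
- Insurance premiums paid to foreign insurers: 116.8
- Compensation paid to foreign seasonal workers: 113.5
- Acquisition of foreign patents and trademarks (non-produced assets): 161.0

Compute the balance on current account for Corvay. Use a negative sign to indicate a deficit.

Goods: -724.4 - 2565.0 - 593.1 = -3882.5
Services: -116.8 + 285.7 - 1110.4 = -941.5
Primary income: 415.1 - 113.5 - 530.9 = -229.3
Secondary income: -157.3 - 335.4 + 205.1 = -287.6
Current account = (-3882.5) + (-941.5) + (-229.3) + (-287.6) = -5340.9
(Excluded from the current account — capital account: sale of embassy land to a foreign government 89.7, capital transfers received from emigrants 176.7, acquisition of foreign patents and trademarks (non-produced assets) 161.0; financial account: new loans extended by domestic banks to foreign borrowers 704.5, increase in resident deposits held at foreign banks 318.6.)

-5340.9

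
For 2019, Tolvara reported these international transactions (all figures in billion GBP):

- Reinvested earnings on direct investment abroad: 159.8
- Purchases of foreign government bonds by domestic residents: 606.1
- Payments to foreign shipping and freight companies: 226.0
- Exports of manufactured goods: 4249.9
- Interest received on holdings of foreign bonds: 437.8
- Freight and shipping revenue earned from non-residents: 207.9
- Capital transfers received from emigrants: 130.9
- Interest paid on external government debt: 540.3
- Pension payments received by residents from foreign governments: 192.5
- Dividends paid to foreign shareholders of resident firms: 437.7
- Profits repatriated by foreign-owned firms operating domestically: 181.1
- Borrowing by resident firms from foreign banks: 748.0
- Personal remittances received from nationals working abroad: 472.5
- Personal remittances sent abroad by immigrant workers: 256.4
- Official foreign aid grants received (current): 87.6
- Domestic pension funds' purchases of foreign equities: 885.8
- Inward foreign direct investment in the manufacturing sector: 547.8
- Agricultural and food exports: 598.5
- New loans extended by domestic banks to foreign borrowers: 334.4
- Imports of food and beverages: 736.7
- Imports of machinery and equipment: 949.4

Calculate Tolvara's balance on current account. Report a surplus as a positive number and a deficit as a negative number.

3078.9

Goods: 598.5 - 736.7 + 4249.9 - 949.4 = 3162.3
Services: -226.0 + 207.9 = -18.1
Primary income: 159.8 - 437.7 - 181.1 + 437.8 - 540.3 = -561.5
Secondary income: 192.5 + 87.6 + 472.5 - 256.4 = 496.2
Current account = 3162.3 + (-18.1) + (-561.5) + 496.2 = 3078.9
(Excluded from the current account — financial account: purchases of foreign government bonds by domestic residents 606.1, borrowing by resident firms from foreign banks 748.0, domestic pension funds' purchases of foreign equities 885.8, inward foreign direct investment in the manufacturing sector 547.8, new loans extended by domestic banks to foreign borrowers 334.4; capital account: capital transfers received from emigrants 130.9.)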